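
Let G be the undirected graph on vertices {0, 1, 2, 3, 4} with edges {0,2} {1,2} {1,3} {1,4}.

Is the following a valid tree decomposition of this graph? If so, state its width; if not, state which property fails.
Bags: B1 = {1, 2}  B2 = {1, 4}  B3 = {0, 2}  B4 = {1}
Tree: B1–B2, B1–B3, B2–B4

A tree decomposition must satisfy three properties: every vertex lies in some bag; for every edge, both endpoints lie together in some bag; and for every vertex, the bags containing it form a connected subtree. Here vertex 3 appears in no bag, so the decomposition is invalid.

No — vertex 3 appears in no bag.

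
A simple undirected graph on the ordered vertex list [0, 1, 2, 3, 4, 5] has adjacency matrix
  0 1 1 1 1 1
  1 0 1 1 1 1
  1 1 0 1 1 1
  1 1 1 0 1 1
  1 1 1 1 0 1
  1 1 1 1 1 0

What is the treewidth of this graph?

5

A width-5 tree decomposition is:
Bags: B1 = {0, 1, 2, 3, 4, 5}
Tree: (single bag)
With just one bag of size 6, the width is 6 − 1 = 5, so tw(G) ≤ 5. On the other hand G contains the 6-clique {0, 1, 2, 3, 4, 5}. A clique must lie in a single bag of any decomposition, so no decomposition can have width below 5. Therefore the treewidth is 5.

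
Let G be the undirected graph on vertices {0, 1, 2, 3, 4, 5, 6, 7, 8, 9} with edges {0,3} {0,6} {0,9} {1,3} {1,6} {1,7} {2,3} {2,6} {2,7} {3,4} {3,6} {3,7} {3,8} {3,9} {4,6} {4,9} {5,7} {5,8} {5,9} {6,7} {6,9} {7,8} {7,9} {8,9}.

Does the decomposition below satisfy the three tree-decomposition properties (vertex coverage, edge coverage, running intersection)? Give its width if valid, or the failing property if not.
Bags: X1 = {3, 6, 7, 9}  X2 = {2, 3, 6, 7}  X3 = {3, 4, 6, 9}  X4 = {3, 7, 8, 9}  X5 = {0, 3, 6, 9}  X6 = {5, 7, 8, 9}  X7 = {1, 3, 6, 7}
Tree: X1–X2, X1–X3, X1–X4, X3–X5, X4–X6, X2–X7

Checking the three conditions: (i) the bags cover all of {0, 1, 2, 3, 4, 5, 6, 7, 8, 9}; (ii) for each edge, some bag contains both endpoints; (iii) the bags containing any fixed vertex form a subtree. All hold, so the decomposition is valid with width 4 − 1 = 3.

Yes; width 3.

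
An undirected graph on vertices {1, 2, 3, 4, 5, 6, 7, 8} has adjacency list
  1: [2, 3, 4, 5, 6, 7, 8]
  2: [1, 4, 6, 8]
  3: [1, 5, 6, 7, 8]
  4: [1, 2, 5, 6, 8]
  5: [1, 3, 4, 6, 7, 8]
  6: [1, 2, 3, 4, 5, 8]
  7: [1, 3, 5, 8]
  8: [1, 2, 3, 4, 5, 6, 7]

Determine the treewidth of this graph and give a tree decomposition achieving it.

Every bag has size at most 5, so the width is 5 − 1 = 4 and tw(G) ≤ 4. Conversely, {1, 2, 4, 6, 8} is a clique of size 5, and the vertices of any clique must share a bag in every tree decomposition; so some bag has ≥ 5 vertices and tw(G) ≥ 4. Therefore the treewidth is 4.

Treewidth 4.
One such decomposition:
Bags: B1 = {1, 3, 5, 7, 8}  B2 = {1, 3, 5, 6, 8}  B3 = {1, 4, 5, 6, 8}  B4 = {1, 2, 4, 6, 8}
Tree: B1–B2, B2–B3, B3–B4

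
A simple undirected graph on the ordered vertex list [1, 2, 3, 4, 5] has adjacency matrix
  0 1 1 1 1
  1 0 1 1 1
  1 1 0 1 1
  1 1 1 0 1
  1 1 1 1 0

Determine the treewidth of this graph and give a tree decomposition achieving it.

A single bag containing all 5 vertices is trivially a valid decomposition of width 4. Conversely, {1, 2, 3, 4, 5} is a clique of size 5, and the vertices of any clique must share a bag in every tree decomposition; so some bag has ≥ 5 vertices and tw(G) ≥ 4. Hence tw(G) = 4 exactly.

Treewidth 4.
One optimal decomposition is:
Bags: B1 = {1, 2, 3, 4, 5}
Tree: (single bag)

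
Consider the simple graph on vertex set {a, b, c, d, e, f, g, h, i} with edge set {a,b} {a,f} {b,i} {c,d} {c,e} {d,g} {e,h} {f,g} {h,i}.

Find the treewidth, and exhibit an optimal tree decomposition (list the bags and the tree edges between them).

Each bag holds 3 vertices, so the decomposition has width 2, which upper-bounds the treewidth. Since c–d–g–f–a–b–i–h–e–c is a cycle in G, G is not acyclic. Forests are exactly the graphs of treewidth ≤ 1, so tw(G) ≥ 2. Therefore the treewidth is 2.

Treewidth 2.
One such decomposition:
Bags: B1 = {c, d, g}  B2 = {c, f, g}  B3 = {a, c, f}  B4 = {a, b, c}  B5 = {b, c, i}  B6 = {c, h, i}  B7 = {c, e, h}
Tree: B1–B2, B2–B3, B3–B4, B4–B5, B5–B6, B6–B7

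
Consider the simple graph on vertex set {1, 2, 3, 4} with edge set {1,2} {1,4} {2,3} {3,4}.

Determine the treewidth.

A width-2 tree decomposition is:
Bags: B1 = {1, 3, 4}  B2 = {1, 2, 3}
Tree: B1–B2
The largest bag has 3 vertices, giving width 2; this decomposition certifies tw(G) ≤ 2. Since 1–4–3–2–1 is a cycle in G, G is not acyclic. Forests are exactly the graphs of treewidth ≤ 1, so tw(G) ≥ 2. Therefore the treewidth is 2.

2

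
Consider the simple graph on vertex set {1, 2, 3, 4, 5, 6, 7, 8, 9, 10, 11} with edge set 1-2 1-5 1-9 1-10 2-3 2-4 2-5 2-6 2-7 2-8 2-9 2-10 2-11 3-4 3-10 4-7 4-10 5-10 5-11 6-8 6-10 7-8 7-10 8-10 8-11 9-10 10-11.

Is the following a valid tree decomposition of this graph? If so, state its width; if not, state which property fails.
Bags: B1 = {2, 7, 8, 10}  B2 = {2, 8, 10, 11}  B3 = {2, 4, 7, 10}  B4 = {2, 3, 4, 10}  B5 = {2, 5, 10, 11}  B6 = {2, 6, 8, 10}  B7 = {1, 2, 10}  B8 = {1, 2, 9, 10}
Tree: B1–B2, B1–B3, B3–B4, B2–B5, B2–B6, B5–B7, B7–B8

A tree decomposition must satisfy three properties: every vertex lies in some bag; for every edge, both endpoints lie together in some bag; and for every vertex, the bags containing it form a connected subtree. Here edge (5,1) lies in no bag, so the decomposition is invalid.

No — edge (5,1) lies in no bag.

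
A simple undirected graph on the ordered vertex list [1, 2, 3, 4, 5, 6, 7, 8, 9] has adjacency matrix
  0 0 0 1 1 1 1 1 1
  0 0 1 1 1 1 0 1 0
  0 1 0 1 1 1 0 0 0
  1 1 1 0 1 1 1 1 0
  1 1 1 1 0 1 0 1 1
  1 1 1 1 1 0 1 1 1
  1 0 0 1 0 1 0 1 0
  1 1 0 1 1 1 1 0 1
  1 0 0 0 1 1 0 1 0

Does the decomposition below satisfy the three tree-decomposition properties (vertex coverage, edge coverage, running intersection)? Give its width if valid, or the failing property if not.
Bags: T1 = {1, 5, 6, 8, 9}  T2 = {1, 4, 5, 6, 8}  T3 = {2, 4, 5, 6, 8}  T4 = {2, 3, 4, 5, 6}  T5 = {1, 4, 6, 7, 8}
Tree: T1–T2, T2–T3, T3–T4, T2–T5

Yes; width 4.

Vertex coverage: the bags together contain {1, 2, 3, 4, 5, 6, 7, 8, 9}, the full vertex set. Edge coverage: each edge of G has both endpoints in at least one bag. Running intersection: for every vertex, the bags containing it form a connected subtree. All three properties hold, so this is a valid tree decomposition of width max|bag| − 1 = 4, and hence tw(G) ≤ 4.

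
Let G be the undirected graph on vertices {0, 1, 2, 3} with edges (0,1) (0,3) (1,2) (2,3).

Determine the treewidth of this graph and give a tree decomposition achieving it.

Treewidth 2.
Bags: B1 = {0, 1, 2}  B2 = {0, 2, 3}
Tree: B1–B2

Each bag holds 3 vertices, so the decomposition has width 2, which upper-bounds the treewidth. Since 2–1–0–3–2 is a cycle in G, G is not acyclic. Forests are exactly the graphs of treewidth ≤ 1, so tw(G) ≥ 2. Hence tw(G) = 2 exactly.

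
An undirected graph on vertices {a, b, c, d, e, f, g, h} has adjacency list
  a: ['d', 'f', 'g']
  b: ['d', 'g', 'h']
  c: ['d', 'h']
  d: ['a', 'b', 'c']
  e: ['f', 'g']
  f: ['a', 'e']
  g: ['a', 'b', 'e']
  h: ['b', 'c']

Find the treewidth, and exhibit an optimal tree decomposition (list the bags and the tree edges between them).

Each bag holds 3 vertices, so the decomposition has width 2, which upper-bounds the treewidth. For the lower bound, G contains the cycle f–e–g–a–f, so G is not a forest; only forests have treewidth ≤ 1, hence tw(G) ≥ 2. Therefore the treewidth is 2.

Treewidth 2.
Bags: B1 = {a, e, f}  B2 = {a, e, g}  B3 = {a, d, g}  B4 = {b, d, g}  B5 = {b, c, d}  B6 = {b, c, h}
Tree: B1–B2, B2–B3, B3–B4, B4–B5, B5–B6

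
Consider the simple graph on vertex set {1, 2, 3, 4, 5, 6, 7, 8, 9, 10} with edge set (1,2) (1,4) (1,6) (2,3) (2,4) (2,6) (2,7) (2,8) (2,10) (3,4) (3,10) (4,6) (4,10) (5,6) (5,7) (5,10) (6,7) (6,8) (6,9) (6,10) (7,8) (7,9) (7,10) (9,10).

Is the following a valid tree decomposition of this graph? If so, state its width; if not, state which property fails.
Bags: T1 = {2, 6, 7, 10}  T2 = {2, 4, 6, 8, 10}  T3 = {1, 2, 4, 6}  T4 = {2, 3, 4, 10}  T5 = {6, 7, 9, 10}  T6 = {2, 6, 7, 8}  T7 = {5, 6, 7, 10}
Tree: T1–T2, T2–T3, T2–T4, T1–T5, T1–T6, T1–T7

No — bags containing vertex 8 are not connected in the tree.

A tree decomposition must satisfy three properties: every vertex lies in some bag; for every edge, both endpoints lie together in some bag; and for every vertex, the bags containing it form a connected subtree. Here bags containing vertex 8 are not connected in the tree, so the decomposition is invalid.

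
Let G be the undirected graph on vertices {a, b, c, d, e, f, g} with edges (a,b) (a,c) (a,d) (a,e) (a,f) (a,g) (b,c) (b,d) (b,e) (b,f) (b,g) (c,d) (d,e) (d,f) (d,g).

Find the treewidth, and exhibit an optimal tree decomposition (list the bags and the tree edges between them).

Treewidth 3.
Bags: B1 = {a, b, d, g}  B2 = {a, b, c, d}  B3 = {a, b, d, f}  B4 = {a, b, d, e}
Tree: B1–B2, B2–B3, B1–B4

Every bag has size at most 4, so the width is 4 − 1 = 3 and tw(G) ≤ 3. For the lower bound, the 4 vertices {a, b, d, g} are pairwise adjacent, and any tree decomposition puts a clique entirely inside one bag — forcing width ≥ 3. Hence tw(G) = 3 exactly.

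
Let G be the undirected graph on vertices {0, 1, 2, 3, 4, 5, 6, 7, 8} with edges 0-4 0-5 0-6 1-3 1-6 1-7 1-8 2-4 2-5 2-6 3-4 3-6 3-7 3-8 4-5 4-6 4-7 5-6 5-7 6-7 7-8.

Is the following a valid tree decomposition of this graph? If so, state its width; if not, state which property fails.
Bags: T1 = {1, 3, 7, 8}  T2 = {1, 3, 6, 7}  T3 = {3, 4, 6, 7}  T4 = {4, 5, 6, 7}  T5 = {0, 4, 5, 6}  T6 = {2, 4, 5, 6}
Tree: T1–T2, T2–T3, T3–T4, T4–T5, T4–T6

Yes; width 3.

Vertex coverage: the bags together contain {0, 1, 2, 3, 4, 5, 6, 7, 8}, the full vertex set. Edge coverage: each edge of G has both endpoints in at least one bag. Running intersection: for every vertex, the bags containing it form a connected subtree. All three properties hold, so this is a valid tree decomposition of width max|bag| − 1 = 3, and hence tw(G) ≤ 3.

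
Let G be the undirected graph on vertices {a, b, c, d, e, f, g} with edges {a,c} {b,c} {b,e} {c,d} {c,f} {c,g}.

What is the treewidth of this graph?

1

A width-1 tree decomposition is:
Bags: B1 = {a, c}  B2 = {c, d}  B3 = {c, g}  B4 = {b, c}  B5 = {c, f}  B6 = {b, e}
Tree: B1–B2, B1–B3, B2–B4, B1–B5, B4–B6
Every bag has size at most 2, so the width is 2 − 1 = 1 and tw(G) ≤ 1. Since G has at least one edge (e.g. c–a), it is not an edgeless graph, so tw(G) ≥ 1. Therefore the treewidth is 1.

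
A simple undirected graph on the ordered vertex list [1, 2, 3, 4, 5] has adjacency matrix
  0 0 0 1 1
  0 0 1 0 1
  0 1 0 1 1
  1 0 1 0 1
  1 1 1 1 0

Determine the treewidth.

2

A width-2 tree decomposition is:
Bags: B1 = {3, 4, 5}  B2 = {1, 4, 5}  B3 = {2, 3, 5}
Tree: B1–B2, B1–B3
Every bag has size at most 3, so the width is 3 − 1 = 2 and tw(G) ≤ 2. For the lower bound, the 3 vertices {1, 4, 5} are pairwise adjacent, and any tree decomposition puts a clique entirely inside one bag — forcing width ≥ 2. The upper and lower bounds meet at 2, so that is the treewidth.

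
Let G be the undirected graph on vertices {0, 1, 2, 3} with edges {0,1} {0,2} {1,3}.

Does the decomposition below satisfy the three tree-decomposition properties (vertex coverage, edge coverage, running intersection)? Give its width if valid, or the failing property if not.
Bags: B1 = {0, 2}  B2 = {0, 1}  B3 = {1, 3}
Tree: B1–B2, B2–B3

Every vertex of G appears in some bag (union = {0, 1, 2, 3}); every edge is covered by a bag; and for each vertex v the set of bags containing v is connected in the bag tree. The decomposition is therefore valid. The largest bag has 2 vertices, so the width is 1.

Yes; width 1.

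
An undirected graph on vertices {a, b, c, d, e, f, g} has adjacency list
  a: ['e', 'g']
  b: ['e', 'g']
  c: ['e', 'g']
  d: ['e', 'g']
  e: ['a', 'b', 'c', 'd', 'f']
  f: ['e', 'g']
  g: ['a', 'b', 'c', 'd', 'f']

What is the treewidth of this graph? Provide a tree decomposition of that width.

Treewidth 2.
Bags: B1 = {d, e, g}  B2 = {c, e, g}  B3 = {e, f, g}  B4 = {a, e, g}  B5 = {b, e, g}
Tree: B1–B2, B2–B3, B3–B4, B4–B5

Every bag has size at most 3, so the width is 3 − 1 = 2 and tw(G) ≤ 2. The edges e–d–g–c–e form a cycle, so G is not a tree and its treewidth is at least 2. Hence tw(G) = 2 exactly.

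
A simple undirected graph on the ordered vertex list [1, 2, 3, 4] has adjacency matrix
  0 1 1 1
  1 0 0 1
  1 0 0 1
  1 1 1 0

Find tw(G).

A width-2 tree decomposition is:
Bags: B1 = {1, 3, 4}  B2 = {1, 2, 4}
Tree: B1–B2
Each bag holds 3 vertices, so the decomposition has width 2, which upper-bounds the treewidth. On the other hand G contains the 3-clique {1, 2, 4}. A clique must lie in a single bag of any decomposition, so no decomposition can have width below 2. Hence tw(G) = 2 exactly.

2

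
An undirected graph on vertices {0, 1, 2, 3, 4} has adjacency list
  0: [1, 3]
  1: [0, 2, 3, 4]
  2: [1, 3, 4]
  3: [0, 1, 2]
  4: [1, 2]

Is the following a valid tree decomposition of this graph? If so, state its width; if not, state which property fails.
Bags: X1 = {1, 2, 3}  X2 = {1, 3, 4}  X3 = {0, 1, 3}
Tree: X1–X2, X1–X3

A tree decomposition must satisfy three properties: every vertex lies in some bag; for every edge, both endpoints lie together in some bag; and for every vertex, the bags containing it form a connected subtree. Here edge (2,4) lies in no bag, so the decomposition is invalid.

No — edge (2,4) lies in no bag.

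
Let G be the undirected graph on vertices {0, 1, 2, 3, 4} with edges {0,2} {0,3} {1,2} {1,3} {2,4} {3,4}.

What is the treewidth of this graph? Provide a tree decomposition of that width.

Every bag has size at most 3, so the width is 3 − 1 = 2 and tw(G) ≤ 2. The edges 0–2–1–3–0 form a cycle, so G is not a tree and its treewidth is at least 2. The upper and lower bounds meet at 2, so that is the treewidth.

Treewidth 2.
One such decomposition:
Bags: B1 = {0, 2, 3}  B2 = {1, 2, 3}  B3 = {2, 3, 4}
Tree: B1–B2, B2–B3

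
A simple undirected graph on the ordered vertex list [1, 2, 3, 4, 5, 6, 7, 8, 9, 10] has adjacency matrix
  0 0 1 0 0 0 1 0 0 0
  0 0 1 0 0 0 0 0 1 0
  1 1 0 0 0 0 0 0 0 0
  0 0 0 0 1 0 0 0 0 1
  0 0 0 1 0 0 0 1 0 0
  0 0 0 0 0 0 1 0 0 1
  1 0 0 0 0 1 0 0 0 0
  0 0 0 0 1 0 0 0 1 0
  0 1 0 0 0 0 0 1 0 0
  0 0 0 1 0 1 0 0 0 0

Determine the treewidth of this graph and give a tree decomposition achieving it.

Every bag has size at most 3, so the width is 3 − 1 = 2 and tw(G) ≤ 2. The edges 9–8–5–4–10–6–7–1–3–2–9 form a cycle, so G is not a tree and its treewidth is at least 2. Therefore the treewidth is 2.

Treewidth 2.
Bags: B1 = {5, 8, 9}  B2 = {4, 5, 9}  B3 = {4, 9, 10}  B4 = {6, 9, 10}  B5 = {6, 7, 9}  B6 = {1, 7, 9}  B7 = {1, 3, 9}  B8 = {2, 3, 9}
Tree: B1–B2, B2–B3, B3–B4, B4–B5, B5–B6, B6–B7, B7–B8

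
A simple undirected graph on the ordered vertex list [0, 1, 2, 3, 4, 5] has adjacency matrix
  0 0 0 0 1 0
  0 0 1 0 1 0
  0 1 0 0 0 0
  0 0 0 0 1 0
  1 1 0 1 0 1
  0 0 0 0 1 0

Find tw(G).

1

A width-1 tree decomposition is:
Bags: B1 = {4, 5}  B2 = {3, 4}  B3 = {1, 4}  B4 = {1, 2}  B5 = {0, 4}
Tree: B1–B2, B2–B3, B3–B4, B2–B5
Each bag holds 2 vertices, so the decomposition has width 1, which upper-bounds the treewidth. Since G has at least one edge (e.g. 5–4), it is not an edgeless graph, so tw(G) ≥ 1. Hence tw(G) = 1 exactly.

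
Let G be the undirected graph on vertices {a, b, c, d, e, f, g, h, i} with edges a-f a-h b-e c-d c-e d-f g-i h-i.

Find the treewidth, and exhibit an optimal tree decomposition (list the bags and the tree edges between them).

Treewidth 1.
One such decomposition:
Bags: B1 = {b, e}  B2 = {c, e}  B3 = {c, d}  B4 = {d, f}  B5 = {a, f}  B6 = {a, h}  B7 = {h, i}  B8 = {g, i}
Tree: B1–B2, B2–B3, B3–B4, B4–B5, B5–B6, B6–B7, B7–B8

The largest bag has 2 vertices, giving width 1; this decomposition certifies tw(G) ≤ 1. Since G has at least one edge (e.g. b–e), it is not an edgeless graph, so tw(G) ≥ 1. The upper and lower bounds meet at 1, so that is the treewidth.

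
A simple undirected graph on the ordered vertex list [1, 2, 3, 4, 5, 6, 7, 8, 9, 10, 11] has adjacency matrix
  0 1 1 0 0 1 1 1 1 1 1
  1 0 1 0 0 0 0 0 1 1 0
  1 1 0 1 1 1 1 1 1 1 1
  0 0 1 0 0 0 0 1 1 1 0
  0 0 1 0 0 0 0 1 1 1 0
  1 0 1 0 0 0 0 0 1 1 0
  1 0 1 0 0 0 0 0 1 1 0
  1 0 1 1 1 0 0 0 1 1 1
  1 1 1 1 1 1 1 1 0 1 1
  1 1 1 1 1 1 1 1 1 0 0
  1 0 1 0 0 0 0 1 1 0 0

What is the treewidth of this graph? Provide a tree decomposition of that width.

Every bag has size at most 5, so the width is 5 − 1 = 4 and tw(G) ≤ 4. On the other hand G contains the 5-clique {1, 3, 8, 9, 10}. A clique must lie in a single bag of any decomposition, so no decomposition can have width below 4. The upper and lower bounds meet at 4, so that is the treewidth.

Treewidth 4.
One such decomposition:
Bags: B1 = {1, 3, 8, 9, 10}  B2 = {1, 2, 3, 9, 10}  B3 = {1, 3, 7, 9, 10}  B4 = {3, 4, 8, 9, 10}  B5 = {1, 3, 8, 9, 11}  B6 = {1, 3, 6, 9, 10}  B7 = {3, 5, 8, 9, 10}
Tree: B1–B2, B1–B3, B1–B4, B1–B5, B2–B6, B1–B7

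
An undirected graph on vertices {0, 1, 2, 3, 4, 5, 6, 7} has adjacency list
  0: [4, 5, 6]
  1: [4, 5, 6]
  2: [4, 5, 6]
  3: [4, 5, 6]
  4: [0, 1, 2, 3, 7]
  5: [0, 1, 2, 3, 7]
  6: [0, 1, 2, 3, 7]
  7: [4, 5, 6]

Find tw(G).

3

A width-3 tree decomposition is:
Bags: B1 = {0, 4, 5, 6}  B2 = {1, 4, 5, 6}  B3 = {3, 4, 5, 6}  B4 = {2, 4, 5, 6}  B5 = {4, 5, 6, 7}
Tree: B1–B2, B2–B3, B3–B4, B4–B5
The largest bag has 4 vertices, giving width 3; this decomposition certifies tw(G) ≤ 3. For the lower bound: the 4 vertex sets {0,5}, {1,6}, {4}, {3} are disjoint, each induces a connected subgraph, and every pair is joined by at least one edge of G. Contracting each set to a single vertex therefore yields K_{4} as a minor, and since treewidth is minor-monotone, tw(G) ≥ tw(K_{4}) = 3. Hence tw(G) = 3 exactly.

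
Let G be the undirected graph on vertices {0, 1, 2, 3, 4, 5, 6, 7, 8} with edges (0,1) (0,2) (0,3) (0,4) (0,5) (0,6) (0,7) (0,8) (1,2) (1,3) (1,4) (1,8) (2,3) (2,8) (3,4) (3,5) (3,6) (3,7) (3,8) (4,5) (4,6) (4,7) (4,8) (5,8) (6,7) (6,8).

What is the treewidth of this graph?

4

A width-4 tree decomposition is:
Bags: B1 = {0, 3, 4, 6, 8}  B2 = {0, 1, 3, 4, 8}  B3 = {0, 1, 2, 3, 8}  B4 = {0, 3, 4, 5, 8}  B5 = {0, 3, 4, 6, 7}
Tree: B1–B2, B2–B3, B1–B4, B1–B5
Every bag has size at most 5, so the width is 5 − 1 = 4 and tw(G) ≤ 4. For the lower bound, the 5 vertices {0, 1, 2, 3, 8} are pairwise adjacent, and any tree decomposition puts a clique entirely inside one bag — forcing width ≥ 4. The upper and lower bounds meet at 4, so that is the treewidth.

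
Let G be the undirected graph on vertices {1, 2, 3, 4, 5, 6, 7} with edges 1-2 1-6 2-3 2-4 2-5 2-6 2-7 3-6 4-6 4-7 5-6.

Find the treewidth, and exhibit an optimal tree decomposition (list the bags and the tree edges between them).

Every bag has size at most 3, so the width is 3 − 1 = 2 and tw(G) ≤ 2. On the other hand G contains the 3-clique {1, 2, 6}. A clique must lie in a single bag of any decomposition, so no decomposition can have width below 2. Combining the bounds, tw(G) = 2.

Treewidth 2.
Bags: B1 = {2, 4, 6}  B2 = {1, 2, 6}  B3 = {2, 3, 6}  B4 = {2, 5, 6}  B5 = {2, 4, 7}
Tree: B1–B2, B1–B3, B1–B4, B1–B5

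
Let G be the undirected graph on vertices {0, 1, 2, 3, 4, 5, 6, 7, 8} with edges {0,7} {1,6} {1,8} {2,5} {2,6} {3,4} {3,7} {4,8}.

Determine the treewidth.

A width-1 tree decomposition is:
Bags: B1 = {0, 7}  B2 = {3, 7}  B3 = {3, 4}  B4 = {4, 8}  B5 = {1, 8}  B6 = {1, 6}  B7 = {2, 6}  B8 = {2, 5}
Tree: B1–B2, B2–B3, B3–B4, B4–B5, B5–B6, B6–B7, B7–B8
The largest bag has 2 vertices, giving width 1; this decomposition certifies tw(G) ≤ 1. Any graph with an edge has treewidth ≥ 1, and G has the edge 0–7. Combining the bounds, tw(G) = 1.

1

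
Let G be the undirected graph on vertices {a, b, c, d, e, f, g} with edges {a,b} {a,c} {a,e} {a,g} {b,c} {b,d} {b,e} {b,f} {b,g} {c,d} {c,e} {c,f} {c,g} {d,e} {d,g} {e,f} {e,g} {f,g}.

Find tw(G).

4

A width-4 tree decomposition is:
Bags: B1 = {a, b, c, e, g}  B2 = {b, c, e, f, g}  B3 = {b, c, d, e, g}
Tree: B1–B2, B2–B3
The largest bag has 5 vertices, giving width 4; this decomposition certifies tw(G) ≤ 4. On the other hand G contains the 5-clique {b, c, d, e, g}. A clique must lie in a single bag of any decomposition, so no decomposition can have width below 4. Therefore the treewidth is 4.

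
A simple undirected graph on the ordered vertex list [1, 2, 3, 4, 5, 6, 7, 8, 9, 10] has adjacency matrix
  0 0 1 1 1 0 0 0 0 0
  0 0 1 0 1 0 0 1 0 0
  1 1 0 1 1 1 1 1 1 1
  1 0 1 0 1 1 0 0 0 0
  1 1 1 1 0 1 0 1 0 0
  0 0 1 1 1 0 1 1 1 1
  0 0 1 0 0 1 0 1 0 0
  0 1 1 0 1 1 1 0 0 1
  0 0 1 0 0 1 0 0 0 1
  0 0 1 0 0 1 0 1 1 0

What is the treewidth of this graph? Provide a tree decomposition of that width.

Treewidth 3.
One such decomposition:
Bags: B1 = {3, 4, 5, 6}  B2 = {3, 5, 6, 8}  B3 = {1, 3, 4, 5}  B4 = {3, 6, 8, 10}  B5 = {2, 3, 5, 8}  B6 = {3, 6, 7, 8}  B7 = {3, 6, 9, 10}
Tree: B1–B2, B1–B3, B2–B4, B2–B5, B2–B6, B4–B7

Every bag has size at most 4, so the width is 4 − 1 = 3 and tw(G) ≤ 3. For the lower bound, the 4 vertices {1, 3, 4, 5} are pairwise adjacent, and any tree decomposition puts a clique entirely inside one bag — forcing width ≥ 3. The upper and lower bounds meet at 3, so that is the treewidth.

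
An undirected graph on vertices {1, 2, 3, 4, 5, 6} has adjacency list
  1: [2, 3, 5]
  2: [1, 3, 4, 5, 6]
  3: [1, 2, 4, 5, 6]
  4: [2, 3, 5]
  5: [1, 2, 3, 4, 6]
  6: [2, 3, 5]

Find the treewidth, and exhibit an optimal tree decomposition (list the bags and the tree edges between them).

Treewidth 3.
One optimal decomposition is:
Bags: B1 = {2, 3, 4, 5}  B2 = {2, 3, 5, 6}  B3 = {1, 2, 3, 5}
Tree: B1–B2, B2–B3

Each bag holds 4 vertices, so the decomposition has width 3, which upper-bounds the treewidth. For the lower bound, the 4 vertices {1, 2, 3, 5} are pairwise adjacent, and any tree decomposition puts a clique entirely inside one bag — forcing width ≥ 3. Therefore the treewidth is 3.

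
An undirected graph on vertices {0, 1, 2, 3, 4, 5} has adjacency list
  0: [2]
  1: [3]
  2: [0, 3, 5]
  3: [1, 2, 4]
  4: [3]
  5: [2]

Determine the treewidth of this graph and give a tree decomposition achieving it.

The largest bag has 2 vertices, giving width 1; this decomposition certifies tw(G) ≤ 1. G has an edge, so its treewidth is at least 1. Therefore the treewidth is 1.

Treewidth 1.
One such decomposition:
Bags: B1 = {1, 3}  B2 = {3, 4}  B3 = {2, 3}  B4 = {2, 5}  B5 = {0, 2}
Tree: B1–B2, B1–B3, B3–B4, B4–B5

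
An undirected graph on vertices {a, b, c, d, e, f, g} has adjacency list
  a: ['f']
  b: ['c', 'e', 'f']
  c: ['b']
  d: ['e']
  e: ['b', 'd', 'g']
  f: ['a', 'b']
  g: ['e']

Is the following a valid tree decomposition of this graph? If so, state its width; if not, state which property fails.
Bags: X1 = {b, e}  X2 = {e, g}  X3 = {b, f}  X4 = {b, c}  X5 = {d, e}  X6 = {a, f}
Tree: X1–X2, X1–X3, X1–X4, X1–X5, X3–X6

Checking the three conditions: (i) the bags cover all of {a, b, c, d, e, f, g}; (ii) for each edge, some bag contains both endpoints; (iii) the bags containing any fixed vertex form a subtree. All hold, so the decomposition is valid with width 2 − 1 = 1.

Yes; width 1.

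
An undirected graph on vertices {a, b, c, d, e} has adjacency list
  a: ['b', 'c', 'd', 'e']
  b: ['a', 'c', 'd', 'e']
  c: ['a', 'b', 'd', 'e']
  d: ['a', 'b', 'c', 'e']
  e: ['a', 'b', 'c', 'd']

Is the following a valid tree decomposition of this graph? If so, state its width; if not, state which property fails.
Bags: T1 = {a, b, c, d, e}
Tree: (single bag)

Yes; width 4.

Checking the three conditions: (i) the bags cover all of {a, b, c, d, e}; (ii) for each edge, some bag contains both endpoints; (iii) the bags containing any fixed vertex form a subtree. All hold, so the decomposition is valid with width 5 − 1 = 4.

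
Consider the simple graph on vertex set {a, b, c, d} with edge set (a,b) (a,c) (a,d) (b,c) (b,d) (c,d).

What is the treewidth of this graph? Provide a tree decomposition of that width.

Treewidth 3.
One such decomposition:
Bags: B1 = {a, b, c, d}
Tree: (single bag)

A single bag containing all 4 vertices is trivially a valid decomposition of width 3. Conversely, {a, b, c, d} is a clique of size 4, and the vertices of any clique must share a bag in every tree decomposition; so some bag has ≥ 4 vertices and tw(G) ≥ 3. Therefore the treewidth is 3.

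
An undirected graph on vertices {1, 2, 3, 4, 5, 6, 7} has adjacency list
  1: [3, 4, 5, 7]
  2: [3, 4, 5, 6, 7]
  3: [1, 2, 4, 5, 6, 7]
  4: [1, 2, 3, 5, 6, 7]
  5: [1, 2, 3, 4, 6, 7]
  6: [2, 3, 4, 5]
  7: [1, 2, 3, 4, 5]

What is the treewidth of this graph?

A width-4 tree decomposition is:
Bags: B1 = {2, 3, 4, 5, 6}  B2 = {2, 3, 4, 5, 7}  B3 = {1, 3, 4, 5, 7}
Tree: B1–B2, B2–B3
Every bag has size at most 5, so the width is 5 − 1 = 4 and tw(G) ≤ 4. For the lower bound, the 5 vertices {1, 3, 4, 5, 7} are pairwise adjacent, and any tree decomposition puts a clique entirely inside one bag — forcing width ≥ 4. Therefore the treewidth is 4.

4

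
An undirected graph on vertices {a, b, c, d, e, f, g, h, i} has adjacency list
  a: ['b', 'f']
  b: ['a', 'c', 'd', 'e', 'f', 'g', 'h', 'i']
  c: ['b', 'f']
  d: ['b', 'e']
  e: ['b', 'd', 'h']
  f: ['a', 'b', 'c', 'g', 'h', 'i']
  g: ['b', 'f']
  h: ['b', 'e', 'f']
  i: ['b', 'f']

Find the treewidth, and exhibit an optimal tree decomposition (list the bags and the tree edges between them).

Every bag has size at most 3, so the width is 3 − 1 = 2 and tw(G) ≤ 2. For the lower bound, the 3 vertices {b, d, e} are pairwise adjacent, and any tree decomposition puts a clique entirely inside one bag — forcing width ≥ 2. Combining the bounds, tw(G) = 2.

Treewidth 2.
One such decomposition:
Bags: B1 = {b, c, f}  B2 = {b, f, h}  B3 = {b, f, g}  B4 = {b, e, h}  B5 = {b, f, i}  B6 = {a, b, f}  B7 = {b, d, e}
Tree: B1–B2, B2–B3, B2–B4, B2–B5, B1–B6, B4–B7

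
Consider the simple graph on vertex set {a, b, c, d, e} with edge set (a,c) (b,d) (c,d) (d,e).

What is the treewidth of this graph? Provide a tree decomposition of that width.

The largest bag has 2 vertices, giving width 1; this decomposition certifies tw(G) ≤ 1. Any graph with an edge has treewidth ≥ 1, and G has the edge c–d. Combining the bounds, tw(G) = 1.

Treewidth 1.
Bags: B1 = {c, d}  B2 = {d, e}  B3 = {b, d}  B4 = {a, c}
Tree: B1–B2, B2–B3, B1–B4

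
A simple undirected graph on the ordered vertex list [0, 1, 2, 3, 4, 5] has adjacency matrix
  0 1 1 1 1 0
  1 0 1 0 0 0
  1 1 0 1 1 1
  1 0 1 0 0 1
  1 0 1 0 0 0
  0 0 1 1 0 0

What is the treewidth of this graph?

2

A width-2 tree decomposition is:
Bags: B1 = {0, 1, 2}  B2 = {0, 2, 3}  B3 = {0, 2, 4}  B4 = {2, 3, 5}
Tree: B1–B2, B1–B3, B2–B4
Every bag has size at most 3, so the width is 3 − 1 = 2 and tw(G) ≤ 2. On the other hand G contains the 3-clique {0, 1, 2}. A clique must lie in a single bag of any decomposition, so no decomposition can have width below 2. Hence tw(G) = 2 exactly.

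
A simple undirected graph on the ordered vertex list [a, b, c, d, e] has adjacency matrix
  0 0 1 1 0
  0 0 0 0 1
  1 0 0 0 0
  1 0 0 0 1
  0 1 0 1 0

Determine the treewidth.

1

A width-1 tree decomposition is:
Bags: B1 = {a, c}  B2 = {a, d}  B3 = {d, e}  B4 = {b, e}
Tree: B1–B2, B2–B3, B3–B4
The largest bag has 2 vertices, giving width 1; this decomposition certifies tw(G) ≤ 1. G has an edge, so its treewidth is at least 1. The upper and lower bounds meet at 1, so that is the treewidth.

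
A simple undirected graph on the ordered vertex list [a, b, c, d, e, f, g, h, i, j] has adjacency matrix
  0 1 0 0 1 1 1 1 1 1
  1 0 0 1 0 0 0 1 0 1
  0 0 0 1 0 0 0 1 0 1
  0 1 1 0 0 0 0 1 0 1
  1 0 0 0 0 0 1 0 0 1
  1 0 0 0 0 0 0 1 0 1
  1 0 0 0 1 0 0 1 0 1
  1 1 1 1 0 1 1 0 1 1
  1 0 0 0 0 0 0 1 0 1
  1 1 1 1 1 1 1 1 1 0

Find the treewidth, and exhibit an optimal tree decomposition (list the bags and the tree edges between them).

Each bag holds 4 vertices, so the decomposition has width 3, which upper-bounds the treewidth. Conversely, {a, e, g, j} is a clique of size 4, and the vertices of any clique must share a bag in every tree decomposition; so some bag has ≥ 4 vertices and tw(G) ≥ 3. Hence tw(G) = 3 exactly.

Treewidth 3.
Bags: B1 = {a, b, h, j}  B2 = {a, f, h, j}  B3 = {a, g, h, j}  B4 = {a, e, g, j}  B5 = {a, h, i, j}  B6 = {b, d, h, j}  B7 = {c, d, h, j}
Tree: B1–B2, B2–B3, B3–B4, B2–B5, B1–B6, B6–B7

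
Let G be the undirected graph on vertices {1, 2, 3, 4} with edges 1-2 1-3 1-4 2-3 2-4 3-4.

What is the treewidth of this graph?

3

A width-3 tree decomposition is:
Bags: B1 = {1, 2, 3, 4}
Tree: (single bag)
A single bag containing all 4 vertices is trivially a valid decomposition of width 3. Conversely, {1, 2, 3, 4} is a clique of size 4, and the vertices of any clique must share a bag in every tree decomposition; so some bag has ≥ 4 vertices and tw(G) ≥ 3. The upper and lower bounds meet at 3, so that is the treewidth.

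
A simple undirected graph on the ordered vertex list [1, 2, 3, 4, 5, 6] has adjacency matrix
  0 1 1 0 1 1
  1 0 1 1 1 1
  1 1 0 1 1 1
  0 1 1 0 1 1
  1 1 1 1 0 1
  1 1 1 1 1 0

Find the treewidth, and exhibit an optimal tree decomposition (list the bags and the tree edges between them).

The largest bag has 5 vertices, giving width 4; this decomposition certifies tw(G) ≤ 4. On the other hand G contains the 5-clique {1, 2, 3, 5, 6}. A clique must lie in a single bag of any decomposition, so no decomposition can have width below 4. Combining the bounds, tw(G) = 4.

Treewidth 4.
Bags: B1 = {1, 2, 3, 5, 6}  B2 = {2, 3, 4, 5, 6}
Tree: B1–B2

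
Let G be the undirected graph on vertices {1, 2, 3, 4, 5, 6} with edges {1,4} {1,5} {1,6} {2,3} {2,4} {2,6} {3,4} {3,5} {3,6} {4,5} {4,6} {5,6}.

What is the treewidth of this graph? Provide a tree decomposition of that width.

Every bag has size at most 4, so the width is 4 − 1 = 3 and tw(G) ≤ 3. On the other hand G contains the 4-clique {1, 4, 5, 6}. A clique must lie in a single bag of any decomposition, so no decomposition can have width below 3. The upper and lower bounds meet at 3, so that is the treewidth.

Treewidth 3.
One optimal decomposition is:
Bags: B1 = {3, 4, 5, 6}  B2 = {1, 4, 5, 6}  B3 = {2, 3, 4, 6}
Tree: B1–B2, B1–B3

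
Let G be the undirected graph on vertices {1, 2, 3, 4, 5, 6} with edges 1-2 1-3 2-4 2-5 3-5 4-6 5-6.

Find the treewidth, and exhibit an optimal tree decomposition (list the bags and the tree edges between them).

Treewidth 2.
One such decomposition:
Bags: B1 = {2, 4, 6}  B2 = {2, 5, 6}  B3 = {1, 2, 5}  B4 = {1, 3, 5}
Tree: B1–B2, B2–B3, B3–B4

The largest bag has 3 vertices, giving width 2; this decomposition certifies tw(G) ≤ 2. The edges 4–6–5–2–4 form a cycle, so G is not a tree and its treewidth is at least 2. The upper and lower bounds meet at 2, so that is the treewidth.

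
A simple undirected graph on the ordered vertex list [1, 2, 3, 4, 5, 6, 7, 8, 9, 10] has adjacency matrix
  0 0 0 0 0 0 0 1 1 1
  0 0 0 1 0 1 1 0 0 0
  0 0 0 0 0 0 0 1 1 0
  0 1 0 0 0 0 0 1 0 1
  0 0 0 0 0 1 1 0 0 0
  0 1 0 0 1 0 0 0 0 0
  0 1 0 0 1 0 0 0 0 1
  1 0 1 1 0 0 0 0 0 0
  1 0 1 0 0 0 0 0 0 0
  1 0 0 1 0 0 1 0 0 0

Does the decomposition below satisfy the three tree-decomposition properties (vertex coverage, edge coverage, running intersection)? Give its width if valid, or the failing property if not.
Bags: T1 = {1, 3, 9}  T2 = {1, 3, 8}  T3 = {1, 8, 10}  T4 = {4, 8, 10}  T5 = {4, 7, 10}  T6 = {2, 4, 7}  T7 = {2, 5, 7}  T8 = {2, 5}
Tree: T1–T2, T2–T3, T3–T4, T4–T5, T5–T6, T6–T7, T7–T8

A tree decomposition must satisfy three properties: every vertex lies in some bag; for every edge, both endpoints lie together in some bag; and for every vertex, the bags containing it form a connected subtree. Here vertex 6 appears in no bag, so the decomposition is invalid.

No — vertex 6 appears in no bag.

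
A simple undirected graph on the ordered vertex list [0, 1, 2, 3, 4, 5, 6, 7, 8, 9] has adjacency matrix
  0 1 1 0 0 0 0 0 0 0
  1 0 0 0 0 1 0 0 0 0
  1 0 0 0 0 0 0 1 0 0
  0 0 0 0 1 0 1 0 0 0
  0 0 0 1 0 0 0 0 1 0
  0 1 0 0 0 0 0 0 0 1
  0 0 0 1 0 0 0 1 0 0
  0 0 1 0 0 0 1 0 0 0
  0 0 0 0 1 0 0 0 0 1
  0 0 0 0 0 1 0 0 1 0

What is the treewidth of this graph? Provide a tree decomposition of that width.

Treewidth 2.
One optimal decomposition is:
Bags: B1 = {3, 4, 6}  B2 = {4, 6, 8}  B3 = {6, 8, 9}  B4 = {5, 6, 9}  B5 = {1, 5, 6}  B6 = {0, 1, 6}  B7 = {0, 2, 6}  B8 = {2, 6, 7}
Tree: B1–B2, B2–B3, B3–B4, B4–B5, B5–B6, B6–B7, B7–B8

Each bag holds 3 vertices, so the decomposition has width 2, which upper-bounds the treewidth. The edges 6–3–4–8–9–5–1–0–2–7–6 form a cycle, so G is not a tree and its treewidth is at least 2. Therefore the treewidth is 2.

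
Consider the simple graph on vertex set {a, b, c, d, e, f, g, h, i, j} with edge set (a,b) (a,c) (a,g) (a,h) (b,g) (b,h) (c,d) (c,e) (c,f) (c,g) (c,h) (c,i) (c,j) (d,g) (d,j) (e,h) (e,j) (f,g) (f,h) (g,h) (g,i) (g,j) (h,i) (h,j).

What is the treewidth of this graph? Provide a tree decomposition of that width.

The largest bag has 4 vertices, giving width 3; this decomposition certifies tw(G) ≤ 3. On the other hand G contains the 4-clique {c, d, g, j}. A clique must lie in a single bag of any decomposition, so no decomposition can have width below 3. Therefore the treewidth is 3.

Treewidth 3.
One such decomposition:
Bags: B1 = {c, g, h, j}  B2 = {a, c, g, h}  B3 = {a, b, g, h}  B4 = {c, f, g, h}  B5 = {c, d, g, j}  B6 = {c, g, h, i}  B7 = {c, e, h, j}
Tree: B1–B2, B2–B3, B2–B4, B1–B5, B4–B6, B1–B7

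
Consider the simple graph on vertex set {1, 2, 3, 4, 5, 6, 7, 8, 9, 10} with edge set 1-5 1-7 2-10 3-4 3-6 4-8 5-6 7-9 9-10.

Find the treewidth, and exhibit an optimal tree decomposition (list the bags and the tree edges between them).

Treewidth 1.
Bags: B1 = {4, 8}  B2 = {3, 4}  B3 = {3, 6}  B4 = {5, 6}  B5 = {1, 5}  B6 = {1, 7}  B7 = {7, 9}  B8 = {9, 10}  B9 = {2, 10}
Tree: B1–B2, B2–B3, B3–B4, B4–B5, B5–B6, B6–B7, B7–B8, B8–B9

Each bag holds 2 vertices, so the decomposition has width 1, which upper-bounds the treewidth. Any graph with an edge has treewidth ≥ 1, and G has the edge 8–4. Hence tw(G) = 1 exactly.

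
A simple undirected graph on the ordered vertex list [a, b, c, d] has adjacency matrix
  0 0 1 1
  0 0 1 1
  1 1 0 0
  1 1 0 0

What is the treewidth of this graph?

A width-2 tree decomposition is:
Bags: B1 = {a, b, d}  B2 = {a, b, c}
Tree: B1–B2
Every bag has size at most 3, so the width is 3 − 1 = 2 and tw(G) ≤ 2. Since a–d–b–c–a is a cycle in G, G is not acyclic. Forests are exactly the graphs of treewidth ≤ 1, so tw(G) ≥ 2. The upper and lower bounds meet at 2, so that is the treewidth.

2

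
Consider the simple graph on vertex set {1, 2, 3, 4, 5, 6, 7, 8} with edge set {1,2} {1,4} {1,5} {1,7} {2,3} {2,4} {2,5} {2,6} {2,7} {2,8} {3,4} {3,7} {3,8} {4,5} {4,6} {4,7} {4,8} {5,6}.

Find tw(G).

A width-3 tree decomposition is:
Bags: B1 = {1, 2, 4, 5}  B2 = {1, 2, 4, 7}  B3 = {2, 4, 5, 6}  B4 = {2, 3, 4, 7}  B5 = {2, 3, 4, 8}
Tree: B1–B2, B1–B3, B2–B4, B4–B5
Every bag has size at most 4, so the width is 4 − 1 = 3 and tw(G) ≤ 3. For the lower bound, the 4 vertices {2, 3, 4, 8} are pairwise adjacent, and any tree decomposition puts a clique entirely inside one bag — forcing width ≥ 3. Combining the bounds, tw(G) = 3.

3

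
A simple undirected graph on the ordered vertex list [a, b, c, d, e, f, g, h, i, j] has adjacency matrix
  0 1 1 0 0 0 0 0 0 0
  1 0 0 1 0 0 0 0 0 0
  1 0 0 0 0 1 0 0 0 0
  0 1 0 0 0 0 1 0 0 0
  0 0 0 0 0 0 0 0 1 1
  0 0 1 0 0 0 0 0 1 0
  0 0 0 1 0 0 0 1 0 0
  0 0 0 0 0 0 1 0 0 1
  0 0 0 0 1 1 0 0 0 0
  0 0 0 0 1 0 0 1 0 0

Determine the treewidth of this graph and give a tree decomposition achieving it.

Each bag holds 3 vertices, so the decomposition has width 2, which upper-bounds the treewidth. For the lower bound, G contains the cycle e–i–f–c–a–b–d–g–h–j–e, so G is not a forest; only forests have treewidth ≤ 1, hence tw(G) ≥ 2. Combining the bounds, tw(G) = 2.

Treewidth 2.
One such decomposition:
Bags: B1 = {e, f, i}  B2 = {c, e, f}  B3 = {a, c, e}  B4 = {a, b, e}  B5 = {b, d, e}  B6 = {d, e, g}  B7 = {e, g, h}  B8 = {e, h, j}
Tree: B1–B2, B2–B3, B3–B4, B4–B5, B5–B6, B6–B7, B7–B8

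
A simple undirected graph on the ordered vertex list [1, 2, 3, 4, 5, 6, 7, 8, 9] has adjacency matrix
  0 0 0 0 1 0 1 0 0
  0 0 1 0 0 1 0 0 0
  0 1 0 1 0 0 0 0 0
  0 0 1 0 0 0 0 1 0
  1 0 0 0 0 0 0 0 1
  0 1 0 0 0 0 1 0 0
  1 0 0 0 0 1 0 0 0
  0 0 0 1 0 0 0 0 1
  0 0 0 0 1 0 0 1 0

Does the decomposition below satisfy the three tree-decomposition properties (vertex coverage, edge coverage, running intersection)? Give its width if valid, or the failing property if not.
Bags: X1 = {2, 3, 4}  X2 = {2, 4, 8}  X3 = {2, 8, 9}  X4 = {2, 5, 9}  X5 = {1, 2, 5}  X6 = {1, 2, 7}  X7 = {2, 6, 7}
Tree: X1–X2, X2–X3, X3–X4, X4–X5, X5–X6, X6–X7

Checking the three conditions: (i) the bags cover all of {1, 2, 3, 4, 5, 6, 7, 8, 9}; (ii) for each edge, some bag contains both endpoints; (iii) the bags containing any fixed vertex form a subtree. All hold, so the decomposition is valid with width 3 − 1 = 2.

Yes; width 2.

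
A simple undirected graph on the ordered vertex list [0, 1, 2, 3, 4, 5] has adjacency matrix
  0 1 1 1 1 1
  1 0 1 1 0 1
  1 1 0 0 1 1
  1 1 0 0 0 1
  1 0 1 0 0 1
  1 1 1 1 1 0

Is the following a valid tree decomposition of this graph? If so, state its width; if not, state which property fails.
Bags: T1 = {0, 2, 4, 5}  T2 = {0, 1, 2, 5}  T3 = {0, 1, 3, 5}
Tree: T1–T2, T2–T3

Yes; width 3.

Vertex coverage: the bags together contain {0, 1, 2, 3, 4, 5}, the full vertex set. Edge coverage: each edge of G has both endpoints in at least one bag. Running intersection: for every vertex, the bags containing it form a connected subtree. All three properties hold, so this is a valid tree decomposition of width max|bag| − 1 = 3, and hence tw(G) ≤ 3.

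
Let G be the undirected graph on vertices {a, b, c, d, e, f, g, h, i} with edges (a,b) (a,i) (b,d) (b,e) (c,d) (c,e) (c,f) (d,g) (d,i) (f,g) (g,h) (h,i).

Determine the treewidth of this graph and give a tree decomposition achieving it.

Treewidth 3.
Bags: B1 = {c, e, f, g}  B2 = {c, d, e, g}  B3 = {b, d, e, g}  B4 = {b, d, g, h}  B5 = {b, d, h, i}  B6 = {a, b, h, i}
Tree: B1–B2, B2–B3, B3–B4, B4–B5, B5–B6

The largest bag has 4 vertices, giving width 3; this decomposition certifies tw(G) ≤ 3. For the lower bound: the 4 vertex sets {c,e,f}, {g}, {d}, {a,b,h,i} are disjoint, each induces a connected subgraph, and every pair is joined by at least one edge of G. Contracting each set to a single vertex therefore yields K_{4} as a minor, and since treewidth is minor-monotone, tw(G) ≥ tw(K_{4}) = 3. Combining the bounds, tw(G) = 3.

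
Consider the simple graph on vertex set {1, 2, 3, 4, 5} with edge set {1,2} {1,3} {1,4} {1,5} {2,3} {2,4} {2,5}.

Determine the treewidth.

2

A width-2 tree decomposition is:
Bags: B1 = {1, 2, 3}  B2 = {1, 2, 4}  B3 = {1, 2, 5}
Tree: B1–B2, B2–B3
Every bag has size at most 3, so the width is 3 − 1 = 2 and tw(G) ≤ 2. On the other hand G contains the 3-clique {1, 2, 3}. A clique must lie in a single bag of any decomposition, so no decomposition can have width below 2. Combining the bounds, tw(G) = 2.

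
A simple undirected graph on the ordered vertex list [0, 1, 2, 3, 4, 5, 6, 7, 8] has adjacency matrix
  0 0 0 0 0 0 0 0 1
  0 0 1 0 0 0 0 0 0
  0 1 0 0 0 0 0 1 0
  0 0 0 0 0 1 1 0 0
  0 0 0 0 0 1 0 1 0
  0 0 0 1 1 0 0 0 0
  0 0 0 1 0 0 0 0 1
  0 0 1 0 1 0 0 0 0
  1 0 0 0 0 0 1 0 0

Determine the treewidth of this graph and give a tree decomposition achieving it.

Each bag holds 2 vertices, so the decomposition has width 1, which upper-bounds the treewidth. G has an edge, so its treewidth is at least 1. Therefore the treewidth is 1.

Treewidth 1.
One such decomposition:
Bags: B1 = {1, 2}  B2 = {2, 7}  B3 = {4, 7}  B4 = {4, 5}  B5 = {3, 5}  B6 = {3, 6}  B7 = {6, 8}  B8 = {0, 8}
Tree: B1–B2, B2–B3, B3–B4, B4–B5, B5–B6, B6–B7, B7–B8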